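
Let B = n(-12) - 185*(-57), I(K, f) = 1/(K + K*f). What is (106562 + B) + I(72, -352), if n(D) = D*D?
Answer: 2963167271/25272 ≈ 1.1725e+5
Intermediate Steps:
n(D) = D²
B = 10689 (B = (-12)² - 185*(-57) = 144 + 10545 = 10689)
(106562 + B) + I(72, -352) = (106562 + 10689) + 1/(72*(1 - 352)) = 117251 + (1/72)/(-351) = 117251 + (1/72)*(-1/351) = 117251 - 1/25272 = 2963167271/25272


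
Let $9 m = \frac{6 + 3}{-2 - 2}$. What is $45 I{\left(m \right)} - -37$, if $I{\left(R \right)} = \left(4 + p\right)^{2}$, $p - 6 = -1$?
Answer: $3682$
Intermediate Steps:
$m = - \frac{1}{4}$ ($m = \frac{\left(6 + 3\right) \frac{1}{-2 - 2}}{9} = \frac{9 \frac{1}{-4}}{9} = \frac{9 \left(- \frac{1}{4}\right)}{9} = \frac{1}{9} \left(- \frac{9}{4}\right) = - \frac{1}{4} \approx -0.25$)
$p = 5$ ($p = 6 - 1 = 5$)
$I{\left(R \right)} = 81$ ($I{\left(R \right)} = \left(4 + 5\right)^{2} = 9^{2} = 81$)
$45 I{\left(m \right)} - -37 = 45 \cdot 81 - -37 = 3645 + 37 = 3682$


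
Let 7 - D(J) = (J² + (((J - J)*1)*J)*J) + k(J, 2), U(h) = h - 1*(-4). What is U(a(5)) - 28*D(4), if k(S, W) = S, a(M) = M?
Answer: 373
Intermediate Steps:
U(h) = 4 + h (U(h) = h + 4 = 4 + h)
D(J) = 7 - J - J² (D(J) = 7 - ((J² + (((J - J)*1)*J)*J) + J) = 7 - ((J² + ((0*1)*J)*J) + J) = 7 - ((J² + (0*J)*J) + J) = 7 - ((J² + 0*J) + J) = 7 - ((J² + 0) + J) = 7 - (J² + J) = 7 - (J + J²) = 7 + (-J - J²) = 7 - J - J²)
U(a(5)) - 28*D(4) = (4 + 5) - 28*(7 - 1*4 - 1*4²) = 9 - 28*(7 - 4 - 1*16) = 9 - 28*(7 - 4 - 16) = 9 - 28*(-13) = 9 + 364 = 373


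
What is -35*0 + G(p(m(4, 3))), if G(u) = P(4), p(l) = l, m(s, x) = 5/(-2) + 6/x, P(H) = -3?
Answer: -3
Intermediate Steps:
m(s, x) = -5/2 + 6/x (m(s, x) = 5*(-1/2) + 6/x = -5/2 + 6/x)
G(u) = -3
-35*0 + G(p(m(4, 3))) = -35*0 - 3 = 0 - 3 = -3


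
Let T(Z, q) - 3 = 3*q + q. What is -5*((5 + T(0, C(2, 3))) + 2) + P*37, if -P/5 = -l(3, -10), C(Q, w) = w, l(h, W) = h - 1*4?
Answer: -295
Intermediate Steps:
l(h, W) = -4 + h (l(h, W) = h - 4 = -4 + h)
T(Z, q) = 3 + 4*q (T(Z, q) = 3 + (3*q + q) = 3 + 4*q)
P = -5 (P = -(-5)*(-4 + 3) = -(-5)*(-1) = -5*1 = -5)
-5*((5 + T(0, C(2, 3))) + 2) + P*37 = -5*((5 + (3 + 4*3)) + 2) - 5*37 = -5*((5 + (3 + 12)) + 2) - 185 = -5*((5 + 15) + 2) - 185 = -5*(20 + 2) - 185 = -5*22 - 185 = -110 - 185 = -295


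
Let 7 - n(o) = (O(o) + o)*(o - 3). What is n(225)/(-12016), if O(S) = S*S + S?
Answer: 11338643/12016 ≈ 943.63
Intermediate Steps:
O(S) = S + S² (O(S) = S² + S = S + S²)
n(o) = 7 - (-3 + o)*(o + o*(1 + o)) (n(o) = 7 - (o*(1 + o) + o)*(o - 3) = 7 - (o + o*(1 + o))*(-3 + o) = 7 - (-3 + o)*(o + o*(1 + o)))
n(225)/(-12016) = (7 + 225² - 1*225³ + 6*225)/(-12016) = (7 + 50625 - 1*11390625 + 1350)*(-1/12016) = (7 + 50625 - 11390625 + 1350)*(-1/12016) = -11338643*(-1/12016) = 11338643/12016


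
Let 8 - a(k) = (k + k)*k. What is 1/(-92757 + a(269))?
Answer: -1/237471 ≈ -4.2110e-6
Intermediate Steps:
a(k) = 8 - 2*k**2 (a(k) = 8 - (k + k)*k = 8 - 2*k*k = 8 - 2*k**2)
1/(-92757 + a(269)) = 1/(-92757 + (8 - 2*269**2)) = 1/(-92757 + (8 - 2*72361)) = 1/(-92757 + (8 - 144722)) = 1/(-92757 - 144714) = 1/(-237471) = -1/237471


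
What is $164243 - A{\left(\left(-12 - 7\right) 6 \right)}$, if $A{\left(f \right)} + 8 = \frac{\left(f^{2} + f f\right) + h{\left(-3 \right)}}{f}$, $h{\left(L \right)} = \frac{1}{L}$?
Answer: $\frac{56251817}{342} \approx 1.6448 \cdot 10^{5}$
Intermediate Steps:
$A{\left(f \right)} = -8 + \frac{- \frac{1}{3} + 2 f^{2}}{f}$ ($A{\left(f \right)} = -8 + \frac{\left(f^{2} + f f\right) + \frac{1}{-3}}{f} = -8 + \frac{\left(f^{2} + f^{2}\right) - \frac{1}{3}}{f} = -8 + \frac{2 f^{2} - \frac{1}{3}}{f} = -8 + \frac{- \frac{1}{3} + 2 f^{2}}{f}$)
$164243 - A{\left(\left(-12 - 7\right) 6 \right)} = 164243 - \left(-8 + 2 \left(-12 - 7\right) 6 - \frac{1}{3 \left(-12 - 7\right) 6}\right) = 164243 - \left(-8 + 2 \left(\left(-19\right) 6\right) - \frac{1}{3 \left(\left(-19\right) 6\right)}\right) = 164243 - \left(-8 + 2 \left(-114\right) - \frac{1}{3 \left(-114\right)}\right) = 164243 - \left(-8 - 228 - - \frac{1}{342}\right) = 164243 - \left(-8 - 228 + \frac{1}{342}\right) = 164243 - - \frac{80711}{342} = 164243 + \frac{80711}{342} = \frac{56251817}{342}$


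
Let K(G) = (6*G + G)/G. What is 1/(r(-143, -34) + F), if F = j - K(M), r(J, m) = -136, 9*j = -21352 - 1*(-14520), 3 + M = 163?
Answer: -9/8119 ≈ -0.0011085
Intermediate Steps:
M = 160 (M = -3 + 163 = 160)
j = -6832/9 (j = (-21352 - 1*(-14520))/9 = (-21352 + 14520)/9 = (⅑)*(-6832) = -6832/9 ≈ -759.11)
K(G) = 7 (K(G) = (7*G)/G = 7)
F = -6895/9 (F = -6832/9 - 1*7 = -6832/9 - 7 = -6895/9 ≈ -766.11)
1/(r(-143, -34) + F) = 1/(-136 - 6895/9) = 1/(-8119/9) = -9/8119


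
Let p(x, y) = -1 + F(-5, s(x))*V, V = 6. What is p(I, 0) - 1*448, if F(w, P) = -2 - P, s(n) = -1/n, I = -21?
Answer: -3229/7 ≈ -461.29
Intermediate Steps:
p(x, y) = -13 + 6/x (p(x, y) = -1 + (-2 - (-1)/x)*6 = -1 + (-2 + 1/x)*6 = -1 + (-12 + 6/x) = -13 + 6/x)
p(I, 0) - 1*448 = (-13 + 6/(-21)) - 1*448 = (-13 + 6*(-1/21)) - 448 = (-13 - 2/7) - 448 = -93/7 - 448 = -3229/7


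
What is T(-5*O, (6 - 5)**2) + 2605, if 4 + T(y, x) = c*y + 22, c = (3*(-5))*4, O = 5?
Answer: 4123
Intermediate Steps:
c = -60 (c = -15*4 = -60)
T(y, x) = 18 - 60*y (T(y, x) = -4 + (-60*y + 22) = -4 + (22 - 60*y) = 18 - 60*y)
T(-5*O, (6 - 5)**2) + 2605 = (18 - (-300)*5) + 2605 = (18 - 60*(-25)) + 2605 = (18 + 1500) + 2605 = 1518 + 2605 = 4123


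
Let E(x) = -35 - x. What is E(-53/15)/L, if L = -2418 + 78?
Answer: 118/8775 ≈ 0.013447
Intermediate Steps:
L = -2340
E(-53/15)/L = (-35 - (-53)/15)/(-2340) = (-35 - (-53)/15)*(-1/2340) = (-35 - 1*(-53/15))*(-1/2340) = (-35 + 53/15)*(-1/2340) = -472/15*(-1/2340) = 118/8775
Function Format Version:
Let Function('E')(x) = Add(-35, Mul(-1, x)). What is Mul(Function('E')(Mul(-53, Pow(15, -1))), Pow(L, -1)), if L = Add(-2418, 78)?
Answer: Rational(118, 8775) ≈ 0.013447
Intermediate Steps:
L = -2340
Mul(Function('E')(Mul(-53, Pow(15, -1))), Pow(L, -1)) = Mul(Add(-35, Mul(-1, Mul(-53, Pow(15, -1)))), Pow(-2340, -1)) = Mul(Add(-35, Mul(-1, Mul(-53, Rational(1, 15)))), Rational(-1, 2340)) = Mul(Add(-35, Mul(-1, Rational(-53, 15))), Rational(-1, 2340)) = Mul(Add(-35, Rational(53, 15)), Rational(-1, 2340)) = Mul(Rational(-472, 15), Rational(-1, 2340)) = Rational(118, 8775)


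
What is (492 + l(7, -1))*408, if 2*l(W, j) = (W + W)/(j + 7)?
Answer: 201212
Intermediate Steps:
l(W, j) = W/(7 + j) (l(W, j) = ((W + W)/(j + 7))/2 = ((2*W)/(7 + j))/2 = (2*W/(7 + j))/2 = W/(7 + j))
(492 + l(7, -1))*408 = (492 + 7/(7 - 1))*408 = (492 + 7/6)*408 = (2959/6)*408 = 201212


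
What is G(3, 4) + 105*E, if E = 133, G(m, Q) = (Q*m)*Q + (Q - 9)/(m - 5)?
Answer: 28031/2 ≈ 14016.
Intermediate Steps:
G(m, Q) = m*Q² + (-9 + Q)/(-5 + m)
G(3, 4) + 105*E = (-9 + 4 + 4²*3² - 5*3*4²)/(-5 + 3) + 105*133 = (-9 + 4 + 16*9 - 5*3*16)/(-2) + 13965 = -(-9 + 4 + 144 - 240)/2 + 13965 = -½*(-101) + 13965 = 101/2 + 13965 = 28031/2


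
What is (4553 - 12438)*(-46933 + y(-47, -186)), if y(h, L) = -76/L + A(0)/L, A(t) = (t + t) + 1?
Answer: 22943938585/62 ≈ 3.7006e+8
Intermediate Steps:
A(t) = 1 + 2*t (A(t) = 2*t + 1 = 1 + 2*t)
y(h, L) = -75/L (y(h, L) = -76/L + (1 + 2*0)/L = -76/L + (1 + 0)/L = -76/L + 1/L = -75/L)
(4553 - 12438)*(-46933 + y(-47, -186)) = (4553 - 12438)*(-46933 - 75/(-186)) = -7885*(-46933 - 75*(-1/186)) = -7885*(-46933 + 25/62) = -7885*(-2909821/62) = 22943938585/62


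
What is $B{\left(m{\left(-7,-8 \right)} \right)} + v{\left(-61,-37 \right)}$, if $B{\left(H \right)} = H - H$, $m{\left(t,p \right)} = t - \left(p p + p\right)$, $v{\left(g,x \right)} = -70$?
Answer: $-70$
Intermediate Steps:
$m{\left(t,p \right)} = t - p - p^{2}$ ($m{\left(t,p \right)} = t - \left(p^{2} + p\right) = t - \left(p + p^{2}\right) = t - p - p^{2}$)
$B{\left(H \right)} = 0$
$B{\left(m{\left(-7,-8 \right)} \right)} + v{\left(-61,-37 \right)} = 0 - 70 = -70$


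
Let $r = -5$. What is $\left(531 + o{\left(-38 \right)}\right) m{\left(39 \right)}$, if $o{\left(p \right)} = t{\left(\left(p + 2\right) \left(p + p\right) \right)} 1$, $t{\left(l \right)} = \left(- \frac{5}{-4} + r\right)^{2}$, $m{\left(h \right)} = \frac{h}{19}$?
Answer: $\frac{17901}{16} \approx 1118.8$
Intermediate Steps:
$m{\left(h \right)} = \frac{h}{19}$ ($m{\left(h \right)} = h \frac{1}{19} = \frac{h}{19}$)
$t{\left(l \right)} = \frac{225}{16}$ ($t{\left(l \right)} = \left(- \frac{5}{-4} - 5\right)^{2} = \left(\left(-5\right) \left(- \frac{1}{4}\right) - 5\right)^{2} = \left(\frac{5}{4} - 5\right)^{2} = \left(- \frac{15}{4}\right)^{2} = \frac{225}{16}$)
$o{\left(p \right)} = \frac{225}{16}$ ($o{\left(p \right)} = \frac{225}{16} \cdot 1 = \frac{225}{16}$)
$\left(531 + o{\left(-38 \right)}\right) m{\left(39 \right)} = \left(531 + \frac{225}{16}\right) \frac{1}{19} \cdot 39 = \frac{8721}{16} \cdot \frac{39}{19} = \frac{17901}{16}$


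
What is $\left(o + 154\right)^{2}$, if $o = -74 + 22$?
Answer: $10404$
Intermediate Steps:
$o = -52$
$\left(o + 154\right)^{2} = \left(-52 + 154\right)^{2} = 102^{2} = 10404$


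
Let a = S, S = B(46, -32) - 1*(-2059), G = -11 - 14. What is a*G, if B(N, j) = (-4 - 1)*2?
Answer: -51225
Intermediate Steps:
G = -25
B(N, j) = -10 (B(N, j) = -5*2 = -10)
S = 2049 (S = -10 - 1*(-2059) = -10 + 2059 = 2049)
a = 2049
a*G = 2049*(-25) = -51225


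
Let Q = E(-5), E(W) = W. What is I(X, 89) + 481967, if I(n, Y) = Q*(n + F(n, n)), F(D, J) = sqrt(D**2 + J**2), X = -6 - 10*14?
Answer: 482697 - 730*sqrt(2) ≈ 4.8166e+5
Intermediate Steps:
X = -146 (X = -6 - 140 = -146)
Q = -5
I(n, Y) = -5*n - 5*sqrt(2)*sqrt(n**2) (I(n, Y) = -5*(n + sqrt(n**2 + n**2)) = -5*(n + sqrt(2*n**2)) = -5*(n + sqrt(2)*sqrt(n**2)) = -5*n - 5*sqrt(2)*sqrt(n**2))
I(X, 89) + 481967 = (-5*(-146) - 5*sqrt(2)*sqrt((-146)**2)) + 481967 = (730 - 5*sqrt(2)*sqrt(21316)) + 481967 = (730 - 5*sqrt(2)*146) + 481967 = (730 - 730*sqrt(2)) + 481967 = 482697 - 730*sqrt(2)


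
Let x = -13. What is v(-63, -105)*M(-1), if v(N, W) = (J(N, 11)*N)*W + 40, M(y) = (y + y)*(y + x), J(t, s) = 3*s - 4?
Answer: 5372500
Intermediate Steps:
J(t, s) = -4 + 3*s
M(y) = 2*y*(-13 + y) (M(y) = (y + y)*(y - 13) = (2*y)*(-13 + y) = 2*y*(-13 + y))
v(N, W) = 40 + 29*N*W (v(N, W) = ((-4 + 3*11)*N)*W + 40 = ((-4 + 33)*N)*W + 40 = (29*N)*W + 40 = 29*N*W + 40 = 40 + 29*N*W)
v(-63, -105)*M(-1) = (40 + 29*(-63)*(-105))*(2*(-1)*(-13 - 1)) = (40 + 191835)*(2*(-1)*(-14)) = 191875*28 = 5372500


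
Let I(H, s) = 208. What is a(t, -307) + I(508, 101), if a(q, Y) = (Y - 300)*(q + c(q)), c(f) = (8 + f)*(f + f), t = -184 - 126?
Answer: -113466302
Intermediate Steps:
t = -310
c(f) = 2*f*(8 + f) (c(f) = (8 + f)*(2*f) = 2*f*(8 + f))
a(q, Y) = (-300 + Y)*(q + 2*q*(8 + q)) (a(q, Y) = (Y - 300)*(q + 2*q*(8 + q)) = (-300 + Y)*(q + 2*q*(8 + q)))
a(t, -307) + I(508, 101) = -310*(-5100 - 307 - 600*(-310) + 2*(-307)*(8 - 310)) + 208 = -310*(-5100 - 307 + 186000 + 2*(-307)*(-302)) + 208 = -310*(-5100 - 307 + 186000 + 185428) + 208 = -310*366021 + 208 = -113466510 + 208 = -113466302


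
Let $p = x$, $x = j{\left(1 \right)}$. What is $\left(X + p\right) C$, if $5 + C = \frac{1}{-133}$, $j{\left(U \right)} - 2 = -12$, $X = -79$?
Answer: $\frac{59274}{133} \approx 445.67$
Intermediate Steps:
$j{\left(U \right)} = -10$ ($j{\left(U \right)} = 2 - 12 = -10$)
$x = -10$
$p = -10$
$C = - \frac{666}{133}$ ($C = -5 + \frac{1}{-133} = -5 - \frac{1}{133} = - \frac{666}{133} \approx -5.0075$)
$\left(X + p\right) C = \left(-79 - 10\right) \left(- \frac{666}{133}\right) = \left(-89\right) \left(- \frac{666}{133}\right) = \frac{59274}{133}$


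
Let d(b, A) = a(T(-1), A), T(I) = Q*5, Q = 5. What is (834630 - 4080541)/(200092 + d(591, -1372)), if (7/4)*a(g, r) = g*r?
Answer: -3245911/180492 ≈ -17.984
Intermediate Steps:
T(I) = 25 (T(I) = 5*5 = 25)
a(g, r) = 4*g*r/7 (a(g, r) = 4*(g*r)/7 = 4*g*r/7)
d(b, A) = 100*A/7 (d(b, A) = (4/7)*25*A = 100*A/7)
(834630 - 4080541)/(200092 + d(591, -1372)) = (834630 - 4080541)/(200092 + (100/7)*(-1372)) = -3245911/(200092 - 19600) = -3245911/180492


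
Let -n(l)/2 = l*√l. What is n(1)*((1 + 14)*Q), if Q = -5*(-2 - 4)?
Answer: -900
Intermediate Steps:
n(l) = -2*l^(3/2) (n(l) = -2*l*√l = -2*l^(3/2))
Q = 30 (Q = -5*(-6) = 30)
n(1)*((1 + 14)*Q) = (-2*1^(3/2))*((1 + 14)*30) = (-2*1)*(15*30) = -2*450 = -900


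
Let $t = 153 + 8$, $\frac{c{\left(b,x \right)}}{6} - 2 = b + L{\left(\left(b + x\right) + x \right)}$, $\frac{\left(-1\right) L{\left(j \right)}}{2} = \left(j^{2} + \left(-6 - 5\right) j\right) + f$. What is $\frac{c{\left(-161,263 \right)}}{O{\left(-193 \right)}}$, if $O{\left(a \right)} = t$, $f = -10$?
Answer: $- \frac{221622}{23} \approx -9635.7$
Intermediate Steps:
$L{\left(j \right)} = 20 - 2 j^{2} + 22 j$ ($L{\left(j \right)} = - 2 \left(\left(j^{2} + \left(-6 - 5\right) j\right) - 10\right) = - 2 \left(\left(j^{2} - 11 j\right) - 10\right) = - 2 \left(-10 + j^{2} - 11 j\right) = 20 - 2 j^{2} + 22 j$)
$c{\left(b,x \right)} = 132 - 12 \left(b + 2 x\right)^{2} + 138 b + 264 x$ ($c{\left(b,x \right)} = 12 + 6 \left(b + \left(20 - 2 \left(\left(b + x\right) + x\right)^{2} + 22 \left(\left(b + x\right) + x\right)\right)\right) = 12 + 6 \left(b + \left(20 - 2 \left(b + 2 x\right)^{2} + 22 \left(b + 2 x\right)\right)\right) = 12 + 6 \left(b + \left(20 - 2 \left(b + 2 x\right)^{2} + \left(22 b + 44 x\right)\right)\right) = 12 + 6 \left(b + \left(20 - 2 \left(b + 2 x\right)^{2} + 22 b + 44 x\right)\right) = 12 + 6 \left(20 - 2 \left(b + 2 x\right)^{2} + 23 b + 44 x\right) = 12 + \left(120 - 12 \left(b + 2 x\right)^{2} + 138 b + 264 x\right) = 132 - 12 \left(b + 2 x\right)^{2} + 138 b + 264 x$)
$t = 161$
$O{\left(a \right)} = 161$
$\frac{c{\left(-161,263 \right)}}{O{\left(-193 \right)}} = \frac{132 - 12 \left(-161 + 2 \cdot 263\right)^{2} + 138 \left(-161\right) + 264 \cdot 263}{161} = \left(132 - 12 \left(-161 + 526\right)^{2} - 22218 + 69432\right) \frac{1}{161} = \left(132 - 12 \cdot 365^{2} - 22218 + 69432\right) \frac{1}{161} = \left(132 - 1598700 - 22218 + 69432\right) \frac{1}{161} = \left(-1551354\right) \frac{1}{161} = - \frac{221622}{23}$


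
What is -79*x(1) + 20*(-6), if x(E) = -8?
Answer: 512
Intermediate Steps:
-79*x(1) + 20*(-6) = -79*(-8) + 20*(-6) = 632 - 120 = 512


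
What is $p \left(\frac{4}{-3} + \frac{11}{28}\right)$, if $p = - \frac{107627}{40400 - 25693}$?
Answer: $\frac{8502533}{1235388} \approx 6.8825$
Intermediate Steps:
$p = - \frac{107627}{14707} \approx -7.3181$
$p \left(\frac{4}{-3} + \frac{11}{28}\right) = - \frac{107627 \left(\frac{4}{-3} + \frac{11}{28}\right)}{14707} = - \frac{107627 \left(4 \left(- \frac{1}{3}\right) + 11 \cdot \frac{1}{28}\right)}{14707} = - \frac{107627 \left(- \frac{4}{3} + \frac{11}{28}\right)}{14707} = \left(- \frac{107627}{14707}\right) \left(- \frac{79}{84}\right) = \frac{8502533}{1235388}$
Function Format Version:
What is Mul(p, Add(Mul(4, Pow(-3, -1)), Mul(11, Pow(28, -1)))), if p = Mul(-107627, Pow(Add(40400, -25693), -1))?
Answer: Rational(8502533, 1235388) ≈ 6.8825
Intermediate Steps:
p = Rational(-107627, 14707) (p = Mul(-107627, Pow(14707, -1)) = Mul(-107627, Rational(1, 14707)) = Rational(-107627, 14707) ≈ -7.3181)
Mul(p, Add(Mul(4, Pow(-3, -1)), Mul(11, Pow(28, -1)))) = Mul(Rational(-107627, 14707), Add(Mul(4, Pow(-3, -1)), Mul(11, Pow(28, -1)))) = Mul(Rational(-107627, 14707), Add(Mul(4, Rational(-1, 3)), Mul(11, Rational(1, 28)))) = Mul(Rational(-107627, 14707), Add(Rational(-4, 3), Rational(11, 28))) = Mul(Rational(-107627, 14707), Rational(-79, 84)) = Rational(8502533, 1235388)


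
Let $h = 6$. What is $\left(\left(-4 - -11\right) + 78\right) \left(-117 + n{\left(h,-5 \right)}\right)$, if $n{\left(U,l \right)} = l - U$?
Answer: $-10880$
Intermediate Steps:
$\left(\left(-4 - -11\right) + 78\right) \left(-117 + n{\left(h,-5 \right)}\right) = \left(\left(-4 - -11\right) + 78\right) \left(-117 - 11\right) = \left(\left(-4 + 11\right) + 78\right) \left(-117 - 11\right) = \left(7 + 78\right) \left(-117 - 11\right) = 85 \left(-128\right) = -10880$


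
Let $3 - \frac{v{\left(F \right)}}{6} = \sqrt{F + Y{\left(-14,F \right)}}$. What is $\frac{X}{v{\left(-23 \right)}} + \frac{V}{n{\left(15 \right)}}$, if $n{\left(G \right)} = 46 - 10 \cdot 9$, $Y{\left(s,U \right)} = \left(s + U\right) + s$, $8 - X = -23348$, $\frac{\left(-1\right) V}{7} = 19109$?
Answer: $\frac{11616161}{3652} + \frac{11678 i \sqrt{74}}{249} \approx 3180.8 + 403.45 i$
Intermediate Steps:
$V = -133763$ ($V = \left(-7\right) 19109 = -133763$)
$X = 23356$ ($X = 8 - -23348 = 8 + 23348 = 23356$)
$Y{\left(s,U \right)} = U + 2 s$ ($Y{\left(s,U \right)} = \left(U + s\right) + s = U + 2 s$)
$v{\left(F \right)} = 18 - 6 \sqrt{-28 + 2 F}$ ($v{\left(F \right)} = 18 - 6 \sqrt{F + \left(F + 2 \left(-14\right)\right)} = 18 - 6 \sqrt{F + \left(F - 28\right)} = 18 - 6 \sqrt{F + \left(-28 + F\right)} = 18 - 6 \sqrt{-28 + 2 F}$)
$n{\left(G \right)} = -44$ ($n{\left(G \right)} = 46 - 90 = -44$)
$\frac{X}{v{\left(-23 \right)}} + \frac{V}{n{\left(15 \right)}} = \frac{23356}{18 - 6 \sqrt{-28 + 2 \left(-23\right)}} - \frac{133763}{-44} = \frac{23356}{18 - 6 \sqrt{-28 - 46}} - - \frac{133763}{44} = \frac{23356}{18 - 6 \sqrt{-74}} + \frac{133763}{44} = \frac{23356}{18 - 6 i \sqrt{74}} + \frac{133763}{44} = \frac{133763}{44} + \frac{23356}{18 - 6 i \sqrt{74}}$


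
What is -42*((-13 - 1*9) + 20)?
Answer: 84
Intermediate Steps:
-42*((-13 - 1*9) + 20) = -42*((-13 - 9) + 20) = -42*(-22 + 20) = -42*(-2) = 84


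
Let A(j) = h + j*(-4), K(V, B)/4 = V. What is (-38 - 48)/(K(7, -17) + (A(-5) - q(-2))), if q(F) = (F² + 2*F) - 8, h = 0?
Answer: -43/28 ≈ -1.5357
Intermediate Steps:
K(V, B) = 4*V
A(j) = -4*j (A(j) = 0 + j*(-4) = 0 - 4*j = -4*j)
q(F) = -8 + F² + 2*F
(-38 - 48)/(K(7, -17) + (A(-5) - q(-2))) = (-38 - 48)/(4*7 + (-4*(-5) - (-8 + (-2)² + 2*(-2)))) = -86/(28 + (20 - (-8 + 4 - 4))) = -86/(28 + (20 - 1*(-8))) = -86/(28 + (20 + 8)) = -86/(28 + 28) = -86/56 = -86*1/56 = -43/28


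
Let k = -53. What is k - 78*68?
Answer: -5357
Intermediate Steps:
k - 78*68 = -53 - 78*68 = -53 - 5304 = -5357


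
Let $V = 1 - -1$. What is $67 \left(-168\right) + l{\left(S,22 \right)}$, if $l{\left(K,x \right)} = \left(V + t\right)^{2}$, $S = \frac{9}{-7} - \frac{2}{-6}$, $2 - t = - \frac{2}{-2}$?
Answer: $-11247$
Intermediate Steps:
$V = 2$ ($V = 1 + 1 = 2$)
$t = 1$ ($t = 2 - - \frac{2}{-2} = 2 - \left(-2\right) \left(- \frac{1}{2}\right) = 2 - 1 = 1$)
$S = - \frac{20}{21}$ ($S = 9 \left(- \frac{1}{7}\right) - - \frac{1}{3} = - \frac{9}{7} + \frac{1}{3} = - \frac{20}{21} \approx -0.95238$)
$l{\left(K,x \right)} = 9$ ($l{\left(K,x \right)} = \left(2 + 1\right)^{2} = 3^{2} = 9$)
$67 \left(-168\right) + l{\left(S,22 \right)} = 67 \left(-168\right) + 9 = -11256 + 9 = -11247$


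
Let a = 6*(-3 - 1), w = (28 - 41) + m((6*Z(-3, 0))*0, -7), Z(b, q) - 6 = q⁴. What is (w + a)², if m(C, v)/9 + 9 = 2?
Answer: 10000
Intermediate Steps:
Z(b, q) = 6 + q⁴
m(C, v) = -63 (m(C, v) = -81 + 9*2 = -81 + 18 = -63)
w = -76 (w = (28 - 41) - 63 = -13 - 63 = -76)
a = -24 (a = 6*(-4) = -24)
(w + a)² = (-76 - 24)² = (-100)² = 10000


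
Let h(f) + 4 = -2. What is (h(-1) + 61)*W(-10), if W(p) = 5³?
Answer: 6875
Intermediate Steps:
W(p) = 125
h(f) = -6 (h(f) = -4 - 2 = -6)
(h(-1) + 61)*W(-10) = (-6 + 61)*125 = 55*125 = 6875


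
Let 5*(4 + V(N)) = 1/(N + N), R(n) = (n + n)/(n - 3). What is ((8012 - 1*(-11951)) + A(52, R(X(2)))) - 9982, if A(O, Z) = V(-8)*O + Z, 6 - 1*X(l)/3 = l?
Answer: 586501/60 ≈ 9775.0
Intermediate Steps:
X(l) = 18 - 3*l
R(n) = 2*n/(-3 + n) (R(n) = (2*n)/(-3 + n) = 2*n/(-3 + n))
V(N) = -4 + 1/(10*N) (V(N) = -4 + 1/(5*(N + N)) = -4 + 1/(5*((2*N))) = -4 + (1/(2*N))/5 = -4 + 1/(10*N))
A(O, Z) = Z - 321*O/80 (A(O, Z) = (-4 + (⅒)/(-8))*O + Z = (-4 + (⅒)*(-⅛))*O + Z = (-4 - 1/80)*O + Z = -321*O/80 + Z = Z - 321*O/80)
((8012 - 1*(-11951)) + A(52, R(X(2)))) - 9982 = ((8012 - 1*(-11951)) + (2*(18 - 3*2)/(-3 + (18 - 3*2)) - 321/80*52)) - 9982 = ((8012 + 11951) + (2*(18 - 6)/(-3 + (18 - 6)) - 4173/20)) - 9982 = (19963 + (2*12/(-3 + 12) - 4173/20)) - 9982 = (19963 + (2*12/9 - 4173/20)) - 9982 = (19963 + (2*12*(⅑) - 4173/20)) - 9982 = (19963 + (8/3 - 4173/20)) - 9982 = (19963 - 12359/60) - 9982 = 1185421/60 - 9982 = 586501/60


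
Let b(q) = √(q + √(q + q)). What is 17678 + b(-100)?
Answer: 17678 + √(-100 + 10*I*√2) ≈ 17679.0 + 10.025*I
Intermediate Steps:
b(q) = √(q + √2*√q) (b(q) = √(q + √(2*q)) = √(q + √2*√q))
17678 + b(-100) = 17678 + √(-100 + √2*√(-100)) = 17678 + √(-100 + √2*(10*I)) = 17678 + √(-100 + 10*I*√2)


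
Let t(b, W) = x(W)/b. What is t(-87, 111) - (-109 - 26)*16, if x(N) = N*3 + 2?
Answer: 187585/87 ≈ 2156.1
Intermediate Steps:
x(N) = 2 + 3*N (x(N) = 3*N + 2 = 2 + 3*N)
t(b, W) = (2 + 3*W)/b
t(-87, 111) - (-109 - 26)*16 = (2 + 3*111)/(-87) - (-109 - 26)*16 = -(2 + 333)/87 - (-135)*16 = -1/87*335 - 1*(-2160) = -335/87 + 2160 = 187585/87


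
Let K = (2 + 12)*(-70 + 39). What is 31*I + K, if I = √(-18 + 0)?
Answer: -434 + 93*I*√2 ≈ -434.0 + 131.52*I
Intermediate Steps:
K = -434 (K = 14*(-31) = -434)
I = 3*I*√2 (I = √(-18) = 3*I*√2 ≈ 4.2426*I)
31*I + K = 31*(3*I*√2) - 434 = 93*I*√2 - 434 = -434 + 93*I*√2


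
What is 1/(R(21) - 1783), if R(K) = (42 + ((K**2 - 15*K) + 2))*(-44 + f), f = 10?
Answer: -1/7563 ≈ -0.00013222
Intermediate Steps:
R(K) = -1496 - 34*K**2 + 510*K (R(K) = (42 + ((K**2 - 15*K) + 2))*(-44 + 10) = (42 + (2 + K**2 - 15*K))*(-34) = (44 + K**2 - 15*K)*(-34) = -1496 - 34*K**2 + 510*K)
1/(R(21) - 1783) = 1/((-1496 - 34*21**2 + 510*21) - 1783) = 1/((-1496 - 34*441 + 10710) - 1783) = 1/((-1496 - 14994 + 10710) - 1783) = 1/(-5780 - 1783) = 1/(-7563) = -1/7563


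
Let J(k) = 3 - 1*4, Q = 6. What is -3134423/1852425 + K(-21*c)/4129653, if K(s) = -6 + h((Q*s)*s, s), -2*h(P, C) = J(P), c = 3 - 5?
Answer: -784490274761/463628633850 ≈ -1.6921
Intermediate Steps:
c = -2
J(k) = -1 (J(k) = 3 - 4 = -1)
h(P, C) = ½ (h(P, C) = -½*(-1) = ½)
K(s) = -11/2 (K(s) = -6 + ½ = -11/2)
-3134423/1852425 + K(-21*c)/4129653 = -3134423/1852425 - 11/2/4129653 = -3134423*1/1852425 - 11/2*1/4129653 = -3134423/1852425 - 1/750846 = -784490274761/463628633850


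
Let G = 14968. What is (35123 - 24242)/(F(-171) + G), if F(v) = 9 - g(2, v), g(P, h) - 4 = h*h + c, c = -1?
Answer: -10881/14267 ≈ -0.76267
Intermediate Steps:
g(P, h) = 3 + h**2 (g(P, h) = 4 + (h*h - 1) = 4 + (h**2 - 1) = 4 + (-1 + h**2) = 3 + h**2)
F(v) = 6 - v**2 (F(v) = 9 - (3 + v**2) = 9 + (-3 - v**2) = 6 - v**2)
(35123 - 24242)/(F(-171) + G) = (35123 - 24242)/((6 - 1*(-171)**2) + 14968) = 10881/((6 - 1*29241) + 14968) = 10881/((6 - 29241) + 14968) = 10881/(-29235 + 14968) = 10881/(-14267) = 10881*(-1/14267) = -10881/14267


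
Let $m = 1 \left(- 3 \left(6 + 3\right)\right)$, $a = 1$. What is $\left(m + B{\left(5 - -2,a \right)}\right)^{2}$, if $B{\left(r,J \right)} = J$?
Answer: $676$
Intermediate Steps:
$m = -27$ ($m = 1 \left(\left(-3\right) 9\right) = 1 \left(-27\right) = -27$)
$\left(m + B{\left(5 - -2,a \right)}\right)^{2} = \left(-27 + 1\right)^{2} = \left(-26\right)^{2} = 676$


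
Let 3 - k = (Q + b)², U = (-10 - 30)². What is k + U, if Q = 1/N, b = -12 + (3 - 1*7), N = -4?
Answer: 21423/16 ≈ 1338.9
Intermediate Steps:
b = -16 (b = -12 + (3 - 7) = -12 - 4 = -16)
Q = -¼ (Q = 1/(-4) = -¼ ≈ -0.25000)
U = 1600 (U = (-40)² = 1600)
k = -4177/16 (k = 3 - (-¼ - 16)² = 3 - (-65/4)² = 3 - 1*4225/16 = 3 - 4225/16 = -4177/16 ≈ -261.06)
k + U = -4177/16 + 1600 = 21423/16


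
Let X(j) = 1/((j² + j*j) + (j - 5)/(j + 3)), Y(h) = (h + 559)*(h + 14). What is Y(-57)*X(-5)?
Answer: -21586/55 ≈ -392.47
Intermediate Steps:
Y(h) = (14 + h)*(559 + h) (Y(h) = (559 + h)*(14 + h) = (14 + h)*(559 + h))
X(j) = 1/(2*j² + (-5 + j)/(3 + j)) (X(j) = 1/((j² + j²) + (-5 + j)/(3 + j)) = 1/(2*j² + (-5 + j)/(3 + j)))
Y(-57)*X(-5) = (7826 + (-57)² + 573*(-57))*((3 - 5)/(-5 - 5 + 2*(-5)³ + 6*(-5)²)) = (7826 + 3249 - 32661)*(-2/(-5 - 5 + 2*(-125) + 6*25)) = -21586*(-2)/(-5 - 5 - 250 + 150) = -21586*(-2)/(-110) = -(-10793)*(-2)/55 = -21586*1/55 = -21586/55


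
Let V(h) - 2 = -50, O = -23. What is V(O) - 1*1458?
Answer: -1506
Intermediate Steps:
V(h) = -48 (V(h) = 2 - 50 = -48)
V(O) - 1*1458 = -48 - 1*1458 = -48 - 1458 = -1506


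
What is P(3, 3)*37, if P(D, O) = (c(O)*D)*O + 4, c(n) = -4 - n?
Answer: -2183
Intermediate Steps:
P(D, O) = 4 + D*O*(-4 - O) (P(D, O) = ((-4 - O)*D)*O + 4 = (D*(-4 - O))*O + 4 = D*O*(-4 - O) + 4 = 4 + D*O*(-4 - O))
P(3, 3)*37 = (4 - 1*3*3*(4 + 3))*37 = (4 - 1*3*3*7)*37 = (4 - 63)*37 = -59*37 = -2183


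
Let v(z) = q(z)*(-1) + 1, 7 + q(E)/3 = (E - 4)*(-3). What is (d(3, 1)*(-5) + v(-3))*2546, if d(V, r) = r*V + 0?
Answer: -142576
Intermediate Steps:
d(V, r) = V*r (d(V, r) = V*r + 0 = V*r)
q(E) = 15 - 9*E (q(E) = -21 + 3*((E - 4)*(-3)) = -21 + 3*((-4 + E)*(-3)) = -21 + 3*(12 - 3*E) = -21 + (36 - 9*E) = 15 - 9*E)
v(z) = -14 + 9*z (v(z) = (15 - 9*z)*(-1) + 1 = (-15 + 9*z) + 1 = -14 + 9*z)
(d(3, 1)*(-5) + v(-3))*2546 = ((3*1)*(-5) + (-14 + 9*(-3)))*2546 = (3*(-5) + (-14 - 27))*2546 = (-15 - 41)*2546 = -56*2546 = -142576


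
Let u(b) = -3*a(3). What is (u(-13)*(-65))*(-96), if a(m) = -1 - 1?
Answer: 37440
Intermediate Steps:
a(m) = -2
u(b) = 6 (u(b) = -3*(-2) = 6)
(u(-13)*(-65))*(-96) = (6*(-65))*(-96) = -390*(-96) = 37440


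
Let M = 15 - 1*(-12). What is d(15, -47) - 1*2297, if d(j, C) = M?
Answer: -2270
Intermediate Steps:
M = 27 (M = 15 + 12 = 27)
d(j, C) = 27
d(15, -47) - 1*2297 = 27 - 1*2297 = 27 - 2297 = -2270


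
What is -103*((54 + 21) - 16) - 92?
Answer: -6169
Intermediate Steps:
-103*((54 + 21) - 16) - 92 = -103*(75 - 16) - 92 = -103*59 - 92 = -6077 - 92 = -6169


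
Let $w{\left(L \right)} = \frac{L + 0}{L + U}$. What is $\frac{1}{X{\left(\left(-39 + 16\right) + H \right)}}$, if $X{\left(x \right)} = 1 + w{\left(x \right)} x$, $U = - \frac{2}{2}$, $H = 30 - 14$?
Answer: $- \frac{8}{41} \approx -0.19512$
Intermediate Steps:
$H = 16$
$U = -1$ ($U = \left(-2\right) \frac{1}{2} = -1$)
$w{\left(L \right)} = \frac{L}{-1 + L}$ ($w{\left(L \right)} = \frac{L + 0}{L - 1} = \frac{L}{-1 + L}$)
$X{\left(x \right)} = 1 + \frac{x^{2}}{-1 + x}$ ($X{\left(x \right)} = 1 + \frac{x}{-1 + x} x = 1 + \frac{x^{2}}{-1 + x}$)
$\frac{1}{X{\left(\left(-39 + 16\right) + H \right)}} = \frac{1}{\frac{1}{-1 + \left(\left(-39 + 16\right) + 16\right)} \left(-1 + \left(\left(-39 + 16\right) + 16\right) + \left(\left(-39 + 16\right) + 16\right)^{2}\right)} = \frac{1}{\frac{1}{-1 + \left(-23 + 16\right)} \left(-1 + \left(-23 + 16\right) + \left(-23 + 16\right)^{2}\right)} = \frac{1}{\frac{1}{-1 - 7} \left(-1 - 7 + \left(-7\right)^{2}\right)} = \frac{1}{\frac{1}{-8} \left(-1 - 7 + 49\right)} = \frac{1}{\left(- \frac{1}{8}\right) 41} = \frac{1}{- \frac{41}{8}} = - \frac{8}{41}$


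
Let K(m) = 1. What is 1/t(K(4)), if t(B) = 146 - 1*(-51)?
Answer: 1/197 ≈ 0.0050761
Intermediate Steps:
t(B) = 197 (t(B) = 146 + 51 = 197)
1/t(K(4)) = 1/197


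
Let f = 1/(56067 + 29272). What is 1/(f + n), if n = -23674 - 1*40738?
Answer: -85339/5496855667 ≈ -1.5525e-5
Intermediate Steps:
f = 1/85339 ≈ 1.1718e-5
n = -64412 (n = -23674 - 40738 = -64412)
1/(f + n) = 1/(1/85339 - 64412) = 1/(-5496855667/85339) = -85339/5496855667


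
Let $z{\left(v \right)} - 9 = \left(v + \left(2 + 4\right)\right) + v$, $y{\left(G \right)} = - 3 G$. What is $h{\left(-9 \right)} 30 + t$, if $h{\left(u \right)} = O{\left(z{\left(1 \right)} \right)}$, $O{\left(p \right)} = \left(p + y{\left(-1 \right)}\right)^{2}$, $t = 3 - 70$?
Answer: $11933$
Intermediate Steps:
$t = -67$ ($t = 3 - 70 = -67$)
$z{\left(v \right)} = 15 + 2 v$ ($z{\left(v \right)} = 9 + \left(\left(v + \left(2 + 4\right)\right) + v\right) = 9 + \left(\left(v + 6\right) + v\right) = 9 + \left(\left(6 + v\right) + v\right) = 9 + \left(6 + 2 v\right) = 15 + 2 v$)
$O{\left(p \right)} = \left(3 + p\right)^{2}$ ($O{\left(p \right)} = \left(p - -3\right)^{2} = \left(p + 3\right)^{2} = \left(3 + p\right)^{2}$)
$h{\left(u \right)} = 400$ ($h{\left(u \right)} = \left(3 + \left(15 + 2 \cdot 1\right)\right)^{2} = \left(3 + \left(15 + 2\right)\right)^{2} = \left(3 + 17\right)^{2} = 20^{2} = 400$)
$h{\left(-9 \right)} 30 + t = 400 \cdot 30 - 67 = 12000 - 67 = 11933$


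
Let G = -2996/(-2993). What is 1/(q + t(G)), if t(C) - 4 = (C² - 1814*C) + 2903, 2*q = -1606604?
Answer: -8958049/7186234842131 ≈ -1.2466e-6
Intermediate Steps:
q = -803302 (q = (½)*(-1606604) = -803302)
G = 2996/2993 (G = -2996*(-1/2993) = 2996/2993 ≈ 1.0010)
t(C) = 2907 + C² - 1814*C (t(C) = 4 + ((C² - 1814*C) + 2903) = 4 + (2903 + C² - 1814*C) = 2907 + C² - 1814*C)
1/(q + t(G)) = 1/(-803302 + (2907 + (2996/2993)² - 1814*2996/2993)) = 1/(-803302 + (2907 + 8976016/8958049 - 5434744/2993)) = 1/(-803302 + 9783835667/8958049) = 1/(-7186234842131/8958049) = -8958049/7186234842131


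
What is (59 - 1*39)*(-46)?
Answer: -920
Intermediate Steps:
(59 - 1*39)*(-46) = (59 - 39)*(-46) = 20*(-46) = -920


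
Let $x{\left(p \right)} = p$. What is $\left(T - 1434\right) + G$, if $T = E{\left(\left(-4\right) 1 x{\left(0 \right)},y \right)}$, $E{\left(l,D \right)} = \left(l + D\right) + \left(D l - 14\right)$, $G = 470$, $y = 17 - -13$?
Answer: $-948$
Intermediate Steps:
$y = 30$ ($y = 17 + 13 = 30$)
$E{\left(l,D \right)} = -14 + D + l + D l$ ($E{\left(l,D \right)} = \left(D + l\right) + \left(-14 + D l\right) = -14 + D + l + D l$)
$T = 16$ ($T = -14 + 30 + \left(-4\right) 1 \cdot 0 + 30 \left(-4\right) 1 \cdot 0 = -14 + 30 - 0 + 30 \left(\left(-4\right) 0\right) = -14 + 30 + 0 + 30 \cdot 0 = -14 + 30 + 0 + 0 = 16$)
$\left(T - 1434\right) + G = \left(16 - 1434\right) + 470 = -1418 + 470 = -948$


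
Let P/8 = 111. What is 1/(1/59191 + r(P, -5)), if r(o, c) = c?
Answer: -59191/295954 ≈ -0.20000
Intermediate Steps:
P = 888 (P = 8*111 = 888)
1/(1/59191 + r(P, -5)) = 1/(1/59191 - 5) = 1/(-295954/59191) = -59191/295954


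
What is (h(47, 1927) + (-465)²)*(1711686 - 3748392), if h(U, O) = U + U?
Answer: -440578205214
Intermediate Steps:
h(U, O) = 2*U
(h(47, 1927) + (-465)²)*(1711686 - 3748392) = (2*47 + (-465)²)*(1711686 - 3748392) = (94 + 216225)*(-2036706) = 216319*(-2036706) = -440578205214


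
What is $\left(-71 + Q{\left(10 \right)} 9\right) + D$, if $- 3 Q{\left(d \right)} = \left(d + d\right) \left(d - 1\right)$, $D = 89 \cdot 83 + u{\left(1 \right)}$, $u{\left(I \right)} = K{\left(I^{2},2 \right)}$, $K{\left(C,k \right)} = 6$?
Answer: $6782$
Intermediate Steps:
$u{\left(I \right)} = 6$
$D = 7393$ ($D = 89 \cdot 83 + 6 = 7387 + 6 = 7393$)
$Q{\left(d \right)} = - \frac{2 d \left(-1 + d\right)}{3}$ ($Q{\left(d \right)} = - \frac{\left(d + d\right) \left(d - 1\right)}{3} = - \frac{2 d \left(-1 + d\right)}{3}$)
$\left(-71 + Q{\left(10 \right)} 9\right) + D = \left(-71 + \frac{2}{3} \cdot 10 \left(1 - 10\right) 9\right) + 7393 = \left(-71 + \frac{2}{3} \cdot 10 \left(-9\right) 9\right) + 7393 = \left(-71 - 540\right) + 7393 = -611 + 7393 = 6782$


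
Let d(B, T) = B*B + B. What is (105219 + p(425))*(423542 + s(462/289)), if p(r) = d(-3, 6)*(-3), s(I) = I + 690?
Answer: 12898011855510/289 ≈ 4.4630e+10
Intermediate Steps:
s(I) = 690 + I
d(B, T) = B + B² (d(B, T) = B² + B = B + B²)
p(r) = -18 (p(r) = -3*(1 - 3)*(-3) = -3*(-2)*(-3) = 6*(-3) = -18)
(105219 + p(425))*(423542 + s(462/289)) = (105219 - 18)*(423542 + (690 + 462/289)) = 105201*(423542 + (690 + 462*(1/289))) = 105201*(423542 + (690 + 462/289)) = 105201*(423542 + 199872/289) = 105201*(122603510/289) = 12898011855510/289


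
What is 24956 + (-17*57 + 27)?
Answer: 24014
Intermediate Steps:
24956 + (-17*57 + 27) = 24956 + (-969 + 27) = 24956 - 942 = 24014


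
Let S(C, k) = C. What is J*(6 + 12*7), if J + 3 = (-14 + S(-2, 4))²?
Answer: 22770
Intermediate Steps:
J = 253 (J = -3 + (-14 - 2)² = -3 + (-16)² = -3 + 256 = 253)
J*(6 + 12*7) = 253*(6 + 12*7) = 253*(6 + 84) = 253*90 = 22770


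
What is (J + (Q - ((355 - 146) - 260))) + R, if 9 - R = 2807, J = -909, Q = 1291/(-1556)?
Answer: -5690027/1556 ≈ -3656.8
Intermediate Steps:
Q = -1291/1556 (Q = 1291*(-1/1556) = -1291/1556 ≈ -0.82969)
R = -2798 (R = 9 - 1*2807 = 9 - 2807 = -2798)
(J + (Q - ((355 - 146) - 260))) + R = (-909 + (-1291/1556 - ((355 - 146) - 260))) - 2798 = (-909 + (-1291/1556 - (209 - 260))) - 2798 = (-909 + (-1291/1556 - 1*(-51))) - 2798 = (-909 + (-1291/1556 + 51)) - 2798 = (-909 + 78065/1556) - 2798 = -1336339/1556 - 2798 = -5690027/1556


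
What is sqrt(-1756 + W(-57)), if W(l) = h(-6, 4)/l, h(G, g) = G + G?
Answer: 4*I*sqrt(39615)/19 ≈ 41.902*I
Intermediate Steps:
h(G, g) = 2*G
W(l) = -12/l (W(l) = (2*(-6))/l = -12/l)
sqrt(-1756 + W(-57)) = sqrt(-1756 - 12/(-57)) = sqrt(-1756 - 12*(-1/57)) = sqrt(-1756 + 4/19) = sqrt(-33360/19) = 4*I*sqrt(39615)/19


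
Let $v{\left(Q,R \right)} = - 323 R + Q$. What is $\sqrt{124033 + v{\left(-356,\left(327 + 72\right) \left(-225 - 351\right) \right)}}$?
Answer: $\sqrt{74356829} \approx 8623.0$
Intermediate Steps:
$v{\left(Q,R \right)} = Q - 323 R$
$\sqrt{124033 + v{\left(-356,\left(327 + 72\right) \left(-225 - 351\right) \right)}} = \sqrt{124033 - \left(356 + 323 \left(327 + 72\right) \left(-225 - 351\right)\right)} = \sqrt{124033 - \left(356 + 323 \cdot 399 \left(-576\right)\right)} = \sqrt{124033 - -74232796} = \sqrt{124033 + \left(-356 + 74233152\right)} = \sqrt{124033 + 74232796} = \sqrt{74356829}$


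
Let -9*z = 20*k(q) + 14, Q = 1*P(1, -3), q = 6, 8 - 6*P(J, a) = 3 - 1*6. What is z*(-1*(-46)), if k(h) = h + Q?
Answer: -23552/27 ≈ -872.30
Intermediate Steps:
P(J, a) = 11/6 (P(J, a) = 4/3 - (3 - 1*6)/6 = 4/3 - (3 - 6)/6 = 4/3 - ⅙*(-3) = 4/3 + ½ = 11/6)
Q = 11/6 (Q = 1*(11/6) = 11/6 ≈ 1.8333)
k(h) = 11/6 + h (k(h) = h + 11/6 = 11/6 + h)
z = -512/27 (z = -(20*(11/6 + 6) + 14)/9 = -(20*(47/6) + 14)/9 = -(470/3 + 14)/9 = -⅑*512/3 = -512/27 ≈ -18.963)
z*(-1*(-46)) = -(-512)*(-46)/27 = -512/27*46 = -23552/27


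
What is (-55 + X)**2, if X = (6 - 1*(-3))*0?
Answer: 3025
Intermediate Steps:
X = 0 (X = (6 + 3)*0 = 9*0 = 0)
(-55 + X)**2 = (-55 + 0)**2 = (-55)**2 = 3025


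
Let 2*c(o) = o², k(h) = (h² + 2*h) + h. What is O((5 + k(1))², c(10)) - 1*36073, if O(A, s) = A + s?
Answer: -35942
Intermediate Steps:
k(h) = h² + 3*h
c(o) = o²/2
O((5 + k(1))², c(10)) - 1*36073 = ((5 + 1*(3 + 1))² + (½)*10²) - 1*36073 = ((5 + 1*4)² + (½)*100) - 36073 = ((5 + 4)² + 50) - 36073 = (9² + 50) - 36073 = (81 + 50) - 36073 = 131 - 36073 = -35942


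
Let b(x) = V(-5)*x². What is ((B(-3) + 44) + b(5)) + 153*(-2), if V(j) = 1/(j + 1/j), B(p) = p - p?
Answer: -6937/26 ≈ -266.81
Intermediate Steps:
B(p) = 0
b(x) = -5*x²/26 (b(x) = (-5/(1 + (-5)²))*x² = (-5/(1 + 25))*x² = (-5/26)*x² = (-5*1/26)*x² = -5*x²/26)
((B(-3) + 44) + b(5)) + 153*(-2) = ((0 + 44) - 5/26*5²) + 153*(-2) = (44 - 5/26*25) - 306 = (44 - 125/26) - 306 = 1019/26 - 306 = -6937/26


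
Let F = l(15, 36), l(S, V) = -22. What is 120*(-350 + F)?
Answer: -44640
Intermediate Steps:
F = -22
120*(-350 + F) = 120*(-350 - 22) = 120*(-372) = -44640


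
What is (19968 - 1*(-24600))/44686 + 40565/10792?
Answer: 60359617/12690824 ≈ 4.7562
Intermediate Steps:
(19968 - 1*(-24600))/44686 + 40565/10792 = (19968 + 24600)*(1/44686) + 40565*(1/10792) = 44568*(1/44686) + 2135/568 = 22284/22343 + 2135/568 = 60359617/12690824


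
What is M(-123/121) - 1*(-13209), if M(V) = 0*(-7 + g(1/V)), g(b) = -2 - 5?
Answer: 13209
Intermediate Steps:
g(b) = -7
M(V) = 0 (M(V) = 0*(-7 - 7) = 0*(-14) = 0)
M(-123/121) - 1*(-13209) = 0 - 1*(-13209) = 0 + 13209 = 13209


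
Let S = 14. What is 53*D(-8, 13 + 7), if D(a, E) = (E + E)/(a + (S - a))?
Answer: 1060/7 ≈ 151.43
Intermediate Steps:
D(a, E) = E/7 (D(a, E) = (E + E)/(a + (14 - a)) = (2*E)/14 = (2*E)*(1/14) = E/7)
53*D(-8, 13 + 7) = 53*((13 + 7)/7) = 53*((1/7)*20) = 53*(20/7) = 1060/7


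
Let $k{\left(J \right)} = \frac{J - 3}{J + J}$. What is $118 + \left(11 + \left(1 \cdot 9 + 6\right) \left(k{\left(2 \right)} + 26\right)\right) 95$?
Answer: $\frac{151427}{4} \approx 37857.0$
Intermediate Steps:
$k{\left(J \right)} = \frac{-3 + J}{2 J}$
$118 + \left(11 + \left(1 \cdot 9 + 6\right) \left(k{\left(2 \right)} + 26\right)\right) 95 = 118 + \left(11 + \left(1 \cdot 9 + 6\right) \left(\frac{-3 + 2}{2 \cdot 2} + 26\right)\right) 95 = 118 + \left(11 + \left(9 + 6\right) \left(\frac{1}{2} \cdot \frac{1}{2} \left(-1\right) + 26\right)\right) 95 = 118 + \left(11 + 15 \left(- \frac{1}{4} + 26\right)\right) 95 = 118 + \left(11 + 15 \cdot \frac{103}{4}\right) 95 = 118 + \left(11 + \frac{1545}{4}\right) 95 = 118 + \frac{1589}{4} \cdot 95 = 118 + \frac{150955}{4} = \frac{151427}{4}$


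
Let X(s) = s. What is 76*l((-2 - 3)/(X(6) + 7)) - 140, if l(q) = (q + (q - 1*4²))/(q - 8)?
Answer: 12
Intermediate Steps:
l(q) = (-16 + 2*q)/(-8 + q) (l(q) = (q + (q - 1*16))/(-8 + q) = (q + (q - 16))/(-8 + q) = (q + (-16 + q))/(-8 + q) = (-16 + 2*q)/(-8 + q))
76*l((-2 - 3)/(X(6) + 7)) - 140 = 76*2 - 140 = 152 - 140 = 12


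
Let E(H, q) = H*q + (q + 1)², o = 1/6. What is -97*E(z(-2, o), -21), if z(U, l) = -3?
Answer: -44911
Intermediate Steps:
o = ⅙ ≈ 0.16667
E(H, q) = (1 + q)² + H*q (E(H, q) = H*q + (1 + q)² = (1 + q)² + H*q)
-97*E(z(-2, o), -21) = -97*((1 - 21)² - 3*(-21)) = -97*((-20)² + 63) = -97*(400 + 63) = -97*463 = -44911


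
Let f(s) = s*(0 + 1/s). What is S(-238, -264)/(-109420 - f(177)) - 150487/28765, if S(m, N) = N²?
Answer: -18471243467/3147495065 ≈ -5.8686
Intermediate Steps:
f(s) = 1 (f(s) = s/s = 1)
S(-238, -264)/(-109420 - f(177)) - 150487/28765 = (-264)²/(-109420 - 1*1) - 150487/28765 = 69696/(-109420 - 1) - 150487*1/28765 = 69696/(-109421) - 150487/28765 = 69696*(-1/109421) - 150487/28765 = -69696/109421 - 150487/28765 = -18471243467/3147495065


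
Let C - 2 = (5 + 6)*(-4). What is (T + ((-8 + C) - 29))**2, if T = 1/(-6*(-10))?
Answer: 22458121/3600 ≈ 6238.4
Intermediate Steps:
C = -42 (C = 2 + (5 + 6)*(-4) = 2 + 11*(-4) = 2 - 44 = -42)
T = 1/60 ≈ 0.016667
(T + ((-8 + C) - 29))**2 = (1/60 + ((-8 - 42) - 29))**2 = (1/60 + (-50 - 29))**2 = (1/60 - 79)**2 = (-4739/60)**2 = 22458121/3600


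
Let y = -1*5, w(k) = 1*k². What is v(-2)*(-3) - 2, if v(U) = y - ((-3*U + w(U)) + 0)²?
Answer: 313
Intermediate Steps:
w(k) = k²
y = -5
v(U) = -5 - (U² - 3*U)² (v(U) = -5 - ((-3*U + U²) + 0)² = -5 - ((U² - 3*U) + 0)² = -5 - (U² - 3*U)²)
v(-2)*(-3) - 2 = (-5 - 1*(-2)²*(-3 - 2)²)*(-3) - 2 = (-5 - 1*4*(-5)²)*(-3) - 2 = (-5 - 1*4*25)*(-3) - 2 = (-5 - 100)*(-3) - 2 = -105*(-3) - 2 = 315 - 2 = 313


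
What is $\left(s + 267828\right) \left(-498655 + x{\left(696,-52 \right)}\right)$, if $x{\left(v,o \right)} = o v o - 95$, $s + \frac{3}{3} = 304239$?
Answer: $791301141444$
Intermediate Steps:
$s = 304238$ ($s = -1 + 304239 = 304238$)
$x{\left(v,o \right)} = -95 + v o^{2}$ ($x{\left(v,o \right)} = v o^{2} - 95 = -95 + v o^{2}$)
$\left(s + 267828\right) \left(-498655 + x{\left(696,-52 \right)}\right) = \left(304238 + 267828\right) \left(-498655 - \left(95 - 696 \left(-52\right)^{2}\right)\right) = 572066 \left(-498655 + \left(-95 + 696 \cdot 2704\right)\right) = 572066 \left(-498655 + \left(-95 + 1881984\right)\right) = 572066 \left(-498655 + 1881889\right) = 572066 \cdot 1383234 = 791301141444$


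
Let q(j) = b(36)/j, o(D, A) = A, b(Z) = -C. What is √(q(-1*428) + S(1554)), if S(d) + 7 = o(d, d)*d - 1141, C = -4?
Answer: 5*√1105409189/107 ≈ 1553.6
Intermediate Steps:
b(Z) = 4 (b(Z) = -1*(-4) = 4)
S(d) = -1148 + d² (S(d) = -7 + (d*d - 1141) = -7 + (d² - 1141) = -7 + (-1141 + d²) = -1148 + d²)
q(j) = 4/j
√(q(-1*428) + S(1554)) = √(4/((-1*428)) + (-1148 + 1554²)) = √(4/(-428) + (-1148 + 2414916)) = √(4*(-1/428) + 2413768) = √(-1/107 + 2413768) = √(258273175/107) = 5*√1105409189/107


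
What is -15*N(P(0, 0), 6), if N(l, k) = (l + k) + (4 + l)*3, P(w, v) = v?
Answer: -270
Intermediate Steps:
N(l, k) = 12 + k + 4*l (N(l, k) = (k + l) + (12 + 3*l) = 12 + k + 4*l)
-15*N(P(0, 0), 6) = -15*(12 + 6 + 4*0) = -15*(12 + 6 + 0) = -15*18 = -270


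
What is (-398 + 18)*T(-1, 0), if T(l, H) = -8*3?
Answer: 9120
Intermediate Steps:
T(l, H) = -24
(-398 + 18)*T(-1, 0) = (-398 + 18)*(-24) = -380*(-24) = 9120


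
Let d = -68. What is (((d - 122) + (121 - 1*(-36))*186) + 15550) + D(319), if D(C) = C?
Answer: 44881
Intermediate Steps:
(((d - 122) + (121 - 1*(-36))*186) + 15550) + D(319) = (((-68 - 122) + (121 - 1*(-36))*186) + 15550) + 319 = ((-190 + (121 + 36)*186) + 15550) + 319 = ((-190 + 157*186) + 15550) + 319 = ((-190 + 29202) + 15550) + 319 = (29012 + 15550) + 319 = 44562 + 319 = 44881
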